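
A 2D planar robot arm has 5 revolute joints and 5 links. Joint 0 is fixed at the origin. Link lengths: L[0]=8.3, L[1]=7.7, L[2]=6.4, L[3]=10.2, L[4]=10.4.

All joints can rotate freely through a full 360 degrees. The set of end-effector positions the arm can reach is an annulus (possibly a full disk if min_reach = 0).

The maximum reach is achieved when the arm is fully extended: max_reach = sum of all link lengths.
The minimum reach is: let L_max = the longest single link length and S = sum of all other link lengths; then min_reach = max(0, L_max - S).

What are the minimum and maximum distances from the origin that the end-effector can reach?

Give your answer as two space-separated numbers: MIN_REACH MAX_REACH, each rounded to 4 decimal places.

Answer: 0.0000 43.0000

Derivation:
Link lengths: [8.3, 7.7, 6.4, 10.2, 10.4]
max_reach = 8.3 + 7.7 + 6.4 + 10.2 + 10.4 = 43
L_max = max([8.3, 7.7, 6.4, 10.2, 10.4]) = 10.4
S (sum of others) = 43 - 10.4 = 32.6
min_reach = max(0, 10.4 - 32.6) = max(0, -22.2) = 0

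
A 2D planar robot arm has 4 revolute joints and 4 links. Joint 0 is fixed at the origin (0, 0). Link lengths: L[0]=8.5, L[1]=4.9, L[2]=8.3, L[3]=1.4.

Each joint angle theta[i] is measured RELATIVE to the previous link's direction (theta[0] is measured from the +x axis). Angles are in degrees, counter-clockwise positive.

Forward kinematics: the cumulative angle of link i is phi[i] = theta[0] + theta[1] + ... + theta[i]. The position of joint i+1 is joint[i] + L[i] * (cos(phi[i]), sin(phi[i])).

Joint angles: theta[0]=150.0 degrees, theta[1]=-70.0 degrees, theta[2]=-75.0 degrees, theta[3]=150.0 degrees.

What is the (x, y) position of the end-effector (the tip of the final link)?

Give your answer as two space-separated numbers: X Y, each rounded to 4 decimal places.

joint[0] = (0.0000, 0.0000)  (base)
link 0: phi[0] = 150 = 150 deg
  cos(150 deg) = -0.8660, sin(150 deg) = 0.5000
  joint[1] = (0.0000, 0.0000) + 8.5 * (-0.8660, 0.5000) = (0.0000 + -7.3612, 0.0000 + 4.2500) = (-7.3612, 4.2500)
link 1: phi[1] = 150 + -70 = 80 deg
  cos(80 deg) = 0.1736, sin(80 deg) = 0.9848
  joint[2] = (-7.3612, 4.2500) + 4.9 * (0.1736, 0.9848) = (-7.3612 + 0.8509, 4.2500 + 4.8256) = (-6.5103, 9.0756)
link 2: phi[2] = 150 + -70 + -75 = 5 deg
  cos(5 deg) = 0.9962, sin(5 deg) = 0.0872
  joint[3] = (-6.5103, 9.0756) + 8.3 * (0.9962, 0.0872) = (-6.5103 + 8.2684, 9.0756 + 0.7234) = (1.7581, 9.7990)
link 3: phi[3] = 150 + -70 + -75 + 150 = 155 deg
  cos(155 deg) = -0.9063, sin(155 deg) = 0.4226
  joint[4] = (1.7581, 9.7990) + 1.4 * (-0.9063, 0.4226) = (1.7581 + -1.2688, 9.7990 + 0.5917) = (0.4892, 10.3906)
End effector: (0.4892, 10.3906)

Answer: 0.4892 10.3906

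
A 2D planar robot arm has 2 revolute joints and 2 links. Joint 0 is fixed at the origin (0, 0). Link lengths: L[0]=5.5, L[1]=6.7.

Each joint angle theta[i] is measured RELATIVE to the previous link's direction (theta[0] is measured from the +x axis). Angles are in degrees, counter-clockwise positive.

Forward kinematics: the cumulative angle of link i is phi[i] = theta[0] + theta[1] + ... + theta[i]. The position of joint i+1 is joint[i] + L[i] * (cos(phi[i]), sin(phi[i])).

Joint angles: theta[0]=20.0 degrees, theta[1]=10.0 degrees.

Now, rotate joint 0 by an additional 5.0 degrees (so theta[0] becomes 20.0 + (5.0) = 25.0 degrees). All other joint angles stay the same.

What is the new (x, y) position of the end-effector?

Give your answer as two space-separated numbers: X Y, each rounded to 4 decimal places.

joint[0] = (0.0000, 0.0000)  (base)
link 0: phi[0] = 25 = 25 deg
  cos(25 deg) = 0.9063, sin(25 deg) = 0.4226
  joint[1] = (0.0000, 0.0000) + 5.5 * (0.9063, 0.4226) = (0.0000 + 4.9847, 0.0000 + 2.3244) = (4.9847, 2.3244)
link 1: phi[1] = 25 + 10 = 35 deg
  cos(35 deg) = 0.8192, sin(35 deg) = 0.5736
  joint[2] = (4.9847, 2.3244) + 6.7 * (0.8192, 0.5736) = (4.9847 + 5.4883, 2.3244 + 3.8430) = (10.4730, 6.1674)
End effector: (10.4730, 6.1674)

Answer: 10.4730 6.1674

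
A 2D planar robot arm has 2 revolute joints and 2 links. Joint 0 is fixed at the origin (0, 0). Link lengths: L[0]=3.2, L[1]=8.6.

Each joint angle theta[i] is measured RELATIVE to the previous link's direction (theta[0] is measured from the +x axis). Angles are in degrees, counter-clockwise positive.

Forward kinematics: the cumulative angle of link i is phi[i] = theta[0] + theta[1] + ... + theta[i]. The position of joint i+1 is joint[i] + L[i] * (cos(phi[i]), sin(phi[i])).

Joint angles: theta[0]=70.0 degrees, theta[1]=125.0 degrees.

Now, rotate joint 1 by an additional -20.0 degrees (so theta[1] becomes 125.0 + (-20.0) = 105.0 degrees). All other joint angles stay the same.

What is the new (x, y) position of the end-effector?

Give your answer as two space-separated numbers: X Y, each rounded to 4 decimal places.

joint[0] = (0.0000, 0.0000)  (base)
link 0: phi[0] = 70 = 70 deg
  cos(70 deg) = 0.3420, sin(70 deg) = 0.9397
  joint[1] = (0.0000, 0.0000) + 3.2 * (0.3420, 0.9397) = (0.0000 + 1.0945, 0.0000 + 3.0070) = (1.0945, 3.0070)
link 1: phi[1] = 70 + 105 = 175 deg
  cos(175 deg) = -0.9962, sin(175 deg) = 0.0872
  joint[2] = (1.0945, 3.0070) + 8.6 * (-0.9962, 0.0872) = (1.0945 + -8.5673, 3.0070 + 0.7495) = (-7.4728, 3.7566)
End effector: (-7.4728, 3.7566)

Answer: -7.4728 3.7566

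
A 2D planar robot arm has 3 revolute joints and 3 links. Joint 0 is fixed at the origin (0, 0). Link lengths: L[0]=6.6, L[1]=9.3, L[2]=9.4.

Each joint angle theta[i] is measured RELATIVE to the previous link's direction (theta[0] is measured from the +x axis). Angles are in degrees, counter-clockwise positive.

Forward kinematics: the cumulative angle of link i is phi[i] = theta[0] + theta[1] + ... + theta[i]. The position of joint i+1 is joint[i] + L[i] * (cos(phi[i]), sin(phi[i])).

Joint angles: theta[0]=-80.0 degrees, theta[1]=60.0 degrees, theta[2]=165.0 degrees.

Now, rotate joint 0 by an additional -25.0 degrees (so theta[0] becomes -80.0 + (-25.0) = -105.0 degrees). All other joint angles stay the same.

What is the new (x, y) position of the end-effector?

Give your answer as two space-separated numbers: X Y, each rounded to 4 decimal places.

Answer: 0.1679 -4.8106

Derivation:
joint[0] = (0.0000, 0.0000)  (base)
link 0: phi[0] = -105 = -105 deg
  cos(-105 deg) = -0.2588, sin(-105 deg) = -0.9659
  joint[1] = (0.0000, 0.0000) + 6.6 * (-0.2588, -0.9659) = (0.0000 + -1.7082, 0.0000 + -6.3751) = (-1.7082, -6.3751)
link 1: phi[1] = -105 + 60 = -45 deg
  cos(-45 deg) = 0.7071, sin(-45 deg) = -0.7071
  joint[2] = (-1.7082, -6.3751) + 9.3 * (0.7071, -0.7071) = (-1.7082 + 6.5761, -6.3751 + -6.5761) = (4.8679, -12.9512)
link 2: phi[2] = -105 + 60 + 165 = 120 deg
  cos(120 deg) = -0.5000, sin(120 deg) = 0.8660
  joint[3] = (4.8679, -12.9512) + 9.4 * (-0.5000, 0.8660) = (4.8679 + -4.7000, -12.9512 + 8.1406) = (0.1679, -4.8106)
End effector: (0.1679, -4.8106)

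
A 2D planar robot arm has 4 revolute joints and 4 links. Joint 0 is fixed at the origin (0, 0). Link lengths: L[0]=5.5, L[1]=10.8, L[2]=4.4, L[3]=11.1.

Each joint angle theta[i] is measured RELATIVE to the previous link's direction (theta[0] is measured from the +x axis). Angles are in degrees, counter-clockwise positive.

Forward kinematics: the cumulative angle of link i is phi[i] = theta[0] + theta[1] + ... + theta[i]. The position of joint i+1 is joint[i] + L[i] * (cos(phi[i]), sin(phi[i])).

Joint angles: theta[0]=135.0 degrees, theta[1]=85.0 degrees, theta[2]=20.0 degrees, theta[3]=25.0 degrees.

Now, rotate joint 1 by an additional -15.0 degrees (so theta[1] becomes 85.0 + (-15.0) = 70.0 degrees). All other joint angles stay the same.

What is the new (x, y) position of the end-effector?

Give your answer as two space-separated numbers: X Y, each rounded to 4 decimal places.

joint[0] = (0.0000, 0.0000)  (base)
link 0: phi[0] = 135 = 135 deg
  cos(135 deg) = -0.7071, sin(135 deg) = 0.7071
  joint[1] = (0.0000, 0.0000) + 5.5 * (-0.7071, 0.7071) = (0.0000 + -3.8891, 0.0000 + 3.8891) = (-3.8891, 3.8891)
link 1: phi[1] = 135 + 70 = 205 deg
  cos(205 deg) = -0.9063, sin(205 deg) = -0.4226
  joint[2] = (-3.8891, 3.8891) + 10.8 * (-0.9063, -0.4226) = (-3.8891 + -9.7881, 3.8891 + -4.5643) = (-13.6772, -0.6752)
link 2: phi[2] = 135 + 70 + 20 = 225 deg
  cos(225 deg) = -0.7071, sin(225 deg) = -0.7071
  joint[3] = (-13.6772, -0.6752) + 4.4 * (-0.7071, -0.7071) = (-13.6772 + -3.1113, -0.6752 + -3.1113) = (-16.7885, -3.7865)
link 3: phi[3] = 135 + 70 + 20 + 25 = 250 deg
  cos(250 deg) = -0.3420, sin(250 deg) = -0.9397
  joint[4] = (-16.7885, -3.7865) + 11.1 * (-0.3420, -0.9397) = (-16.7885 + -3.7964, -3.7865 + -10.4306) = (-20.5849, -14.2170)
End effector: (-20.5849, -14.2170)

Answer: -20.5849 -14.2170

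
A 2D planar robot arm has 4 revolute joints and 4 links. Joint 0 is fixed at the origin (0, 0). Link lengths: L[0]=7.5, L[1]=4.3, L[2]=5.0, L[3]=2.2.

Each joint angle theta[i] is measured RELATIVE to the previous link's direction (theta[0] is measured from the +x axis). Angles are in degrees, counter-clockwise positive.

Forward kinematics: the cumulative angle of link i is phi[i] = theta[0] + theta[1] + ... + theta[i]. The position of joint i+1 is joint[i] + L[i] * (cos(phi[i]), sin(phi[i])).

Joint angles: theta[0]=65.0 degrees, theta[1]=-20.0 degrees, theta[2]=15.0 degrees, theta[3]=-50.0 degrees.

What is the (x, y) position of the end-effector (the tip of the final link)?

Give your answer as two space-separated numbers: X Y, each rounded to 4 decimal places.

joint[0] = (0.0000, 0.0000)  (base)
link 0: phi[0] = 65 = 65 deg
  cos(65 deg) = 0.4226, sin(65 deg) = 0.9063
  joint[1] = (0.0000, 0.0000) + 7.5 * (0.4226, 0.9063) = (0.0000 + 3.1696, 0.0000 + 6.7973) = (3.1696, 6.7973)
link 1: phi[1] = 65 + -20 = 45 deg
  cos(45 deg) = 0.7071, sin(45 deg) = 0.7071
  joint[2] = (3.1696, 6.7973) + 4.3 * (0.7071, 0.7071) = (3.1696 + 3.0406, 6.7973 + 3.0406) = (6.2102, 9.8379)
link 2: phi[2] = 65 + -20 + 15 = 60 deg
  cos(60 deg) = 0.5000, sin(60 deg) = 0.8660
  joint[3] = (6.2102, 9.8379) + 5 * (0.5000, 0.8660) = (6.2102 + 2.5000, 9.8379 + 4.3301) = (8.7102, 14.1680)
link 3: phi[3] = 65 + -20 + 15 + -50 = 10 deg
  cos(10 deg) = 0.9848, sin(10 deg) = 0.1736
  joint[4] = (8.7102, 14.1680) + 2.2 * (0.9848, 0.1736) = (8.7102 + 2.1666, 14.1680 + 0.3820) = (10.8768, 14.5500)
End effector: (10.8768, 14.5500)

Answer: 10.8768 14.5500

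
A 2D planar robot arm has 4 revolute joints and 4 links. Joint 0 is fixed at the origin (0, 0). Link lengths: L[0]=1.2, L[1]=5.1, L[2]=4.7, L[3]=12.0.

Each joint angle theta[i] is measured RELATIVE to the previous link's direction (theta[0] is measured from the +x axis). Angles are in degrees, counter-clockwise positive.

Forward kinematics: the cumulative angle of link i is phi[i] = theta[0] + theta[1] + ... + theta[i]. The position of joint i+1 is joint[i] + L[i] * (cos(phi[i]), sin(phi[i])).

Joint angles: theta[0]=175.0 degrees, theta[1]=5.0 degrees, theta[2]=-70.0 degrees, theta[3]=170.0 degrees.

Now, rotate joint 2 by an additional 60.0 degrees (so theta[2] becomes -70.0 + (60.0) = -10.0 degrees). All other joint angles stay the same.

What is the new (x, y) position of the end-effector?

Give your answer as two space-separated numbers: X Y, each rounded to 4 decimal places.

Answer: 0.3523 -3.1835

Derivation:
joint[0] = (0.0000, 0.0000)  (base)
link 0: phi[0] = 175 = 175 deg
  cos(175 deg) = -0.9962, sin(175 deg) = 0.0872
  joint[1] = (0.0000, 0.0000) + 1.2 * (-0.9962, 0.0872) = (0.0000 + -1.1954, 0.0000 + 0.1046) = (-1.1954, 0.1046)
link 1: phi[1] = 175 + 5 = 180 deg
  cos(180 deg) = -1.0000, sin(180 deg) = 0.0000
  joint[2] = (-1.1954, 0.1046) + 5.1 * (-1.0000, 0.0000) = (-1.1954 + -5.1000, 0.1046 + 0.0000) = (-6.2954, 0.1046)
link 2: phi[2] = 175 + 5 + -10 = 170 deg
  cos(170 deg) = -0.9848, sin(170 deg) = 0.1736
  joint[3] = (-6.2954, 0.1046) + 4.7 * (-0.9848, 0.1736) = (-6.2954 + -4.6286, 0.1046 + 0.8161) = (-10.9240, 0.9207)
link 3: phi[3] = 175 + 5 + -10 + 170 = 340 deg
  cos(340 deg) = 0.9397, sin(340 deg) = -0.3420
  joint[4] = (-10.9240, 0.9207) + 12 * (0.9397, -0.3420) = (-10.9240 + 11.2763, 0.9207 + -4.1042) = (0.3523, -3.1835)
End effector: (0.3523, -3.1835)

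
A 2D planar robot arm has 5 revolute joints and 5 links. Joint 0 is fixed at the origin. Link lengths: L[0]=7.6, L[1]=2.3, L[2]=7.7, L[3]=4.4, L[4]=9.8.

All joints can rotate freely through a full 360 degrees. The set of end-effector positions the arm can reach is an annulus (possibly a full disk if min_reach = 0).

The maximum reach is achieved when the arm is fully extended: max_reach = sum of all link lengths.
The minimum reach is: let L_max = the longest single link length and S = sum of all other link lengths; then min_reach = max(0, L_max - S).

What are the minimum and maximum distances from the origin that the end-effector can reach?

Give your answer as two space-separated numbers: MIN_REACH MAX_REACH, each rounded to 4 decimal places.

Link lengths: [7.6, 2.3, 7.7, 4.4, 9.8]
max_reach = 7.6 + 2.3 + 7.7 + 4.4 + 9.8 = 31.8
L_max = max([7.6, 2.3, 7.7, 4.4, 9.8]) = 9.8
S (sum of others) = 31.8 - 9.8 = 22
min_reach = max(0, 9.8 - 22) = max(0, -12.2) = 0

Answer: 0.0000 31.8000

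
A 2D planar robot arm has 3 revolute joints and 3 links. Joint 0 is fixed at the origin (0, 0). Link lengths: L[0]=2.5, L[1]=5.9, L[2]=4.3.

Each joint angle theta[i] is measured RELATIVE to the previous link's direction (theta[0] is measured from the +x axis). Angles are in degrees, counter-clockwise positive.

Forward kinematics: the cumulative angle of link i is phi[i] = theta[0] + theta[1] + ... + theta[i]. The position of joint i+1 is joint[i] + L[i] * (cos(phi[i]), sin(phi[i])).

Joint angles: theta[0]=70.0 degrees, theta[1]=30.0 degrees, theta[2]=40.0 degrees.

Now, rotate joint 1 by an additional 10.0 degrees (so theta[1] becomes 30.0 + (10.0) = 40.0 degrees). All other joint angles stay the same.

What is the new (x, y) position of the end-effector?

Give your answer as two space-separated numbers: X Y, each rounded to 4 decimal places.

Answer: -4.8868 10.0434

Derivation:
joint[0] = (0.0000, 0.0000)  (base)
link 0: phi[0] = 70 = 70 deg
  cos(70 deg) = 0.3420, sin(70 deg) = 0.9397
  joint[1] = (0.0000, 0.0000) + 2.5 * (0.3420, 0.9397) = (0.0000 + 0.8551, 0.0000 + 2.3492) = (0.8551, 2.3492)
link 1: phi[1] = 70 + 40 = 110 deg
  cos(110 deg) = -0.3420, sin(110 deg) = 0.9397
  joint[2] = (0.8551, 2.3492) + 5.9 * (-0.3420, 0.9397) = (0.8551 + -2.0179, 2.3492 + 5.5442) = (-1.1629, 7.8934)
link 2: phi[2] = 70 + 40 + 40 = 150 deg
  cos(150 deg) = -0.8660, sin(150 deg) = 0.5000
  joint[3] = (-1.1629, 7.8934) + 4.3 * (-0.8660, 0.5000) = (-1.1629 + -3.7239, 7.8934 + 2.1500) = (-4.8868, 10.0434)
End effector: (-4.8868, 10.0434)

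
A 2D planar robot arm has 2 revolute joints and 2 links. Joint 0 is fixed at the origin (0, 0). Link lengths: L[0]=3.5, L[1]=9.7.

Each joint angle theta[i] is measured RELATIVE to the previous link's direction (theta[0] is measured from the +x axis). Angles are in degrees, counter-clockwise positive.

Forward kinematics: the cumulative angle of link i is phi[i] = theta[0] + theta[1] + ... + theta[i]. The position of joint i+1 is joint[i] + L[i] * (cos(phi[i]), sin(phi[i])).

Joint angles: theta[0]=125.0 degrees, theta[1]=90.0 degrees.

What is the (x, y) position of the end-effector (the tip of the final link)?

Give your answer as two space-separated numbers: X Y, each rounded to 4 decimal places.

Answer: -9.9533 -2.6967

Derivation:
joint[0] = (0.0000, 0.0000)  (base)
link 0: phi[0] = 125 = 125 deg
  cos(125 deg) = -0.5736, sin(125 deg) = 0.8192
  joint[1] = (0.0000, 0.0000) + 3.5 * (-0.5736, 0.8192) = (0.0000 + -2.0075, 0.0000 + 2.8670) = (-2.0075, 2.8670)
link 1: phi[1] = 125 + 90 = 215 deg
  cos(215 deg) = -0.8192, sin(215 deg) = -0.5736
  joint[2] = (-2.0075, 2.8670) + 9.7 * (-0.8192, -0.5736) = (-2.0075 + -7.9458, 2.8670 + -5.5637) = (-9.9533, -2.6967)
End effector: (-9.9533, -2.6967)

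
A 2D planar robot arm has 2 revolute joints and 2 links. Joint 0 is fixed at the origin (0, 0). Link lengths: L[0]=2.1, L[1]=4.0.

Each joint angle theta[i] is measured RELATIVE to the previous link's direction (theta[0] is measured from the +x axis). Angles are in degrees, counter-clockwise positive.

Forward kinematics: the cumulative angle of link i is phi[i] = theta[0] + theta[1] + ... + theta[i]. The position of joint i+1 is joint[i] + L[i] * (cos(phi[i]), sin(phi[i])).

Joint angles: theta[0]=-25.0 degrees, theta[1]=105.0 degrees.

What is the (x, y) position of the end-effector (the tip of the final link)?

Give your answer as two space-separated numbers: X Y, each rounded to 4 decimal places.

Answer: 2.5978 3.0517

Derivation:
joint[0] = (0.0000, 0.0000)  (base)
link 0: phi[0] = -25 = -25 deg
  cos(-25 deg) = 0.9063, sin(-25 deg) = -0.4226
  joint[1] = (0.0000, 0.0000) + 2.1 * (0.9063, -0.4226) = (0.0000 + 1.9032, 0.0000 + -0.8875) = (1.9032, -0.8875)
link 1: phi[1] = -25 + 105 = 80 deg
  cos(80 deg) = 0.1736, sin(80 deg) = 0.9848
  joint[2] = (1.9032, -0.8875) + 4 * (0.1736, 0.9848) = (1.9032 + 0.6946, -0.8875 + 3.9392) = (2.5978, 3.0517)
End effector: (2.5978, 3.0517)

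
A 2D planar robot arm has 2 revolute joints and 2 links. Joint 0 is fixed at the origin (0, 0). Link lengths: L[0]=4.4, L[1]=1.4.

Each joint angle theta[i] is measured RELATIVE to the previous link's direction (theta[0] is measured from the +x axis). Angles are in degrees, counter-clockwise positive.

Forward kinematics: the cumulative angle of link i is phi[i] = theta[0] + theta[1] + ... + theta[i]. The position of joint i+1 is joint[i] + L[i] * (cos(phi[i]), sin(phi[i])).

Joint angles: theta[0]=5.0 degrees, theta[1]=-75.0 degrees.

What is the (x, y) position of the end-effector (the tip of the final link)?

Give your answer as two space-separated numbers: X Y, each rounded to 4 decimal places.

Answer: 4.8621 -0.9321

Derivation:
joint[0] = (0.0000, 0.0000)  (base)
link 0: phi[0] = 5 = 5 deg
  cos(5 deg) = 0.9962, sin(5 deg) = 0.0872
  joint[1] = (0.0000, 0.0000) + 4.4 * (0.9962, 0.0872) = (0.0000 + 4.3833, 0.0000 + 0.3835) = (4.3833, 0.3835)
link 1: phi[1] = 5 + -75 = -70 deg
  cos(-70 deg) = 0.3420, sin(-70 deg) = -0.9397
  joint[2] = (4.3833, 0.3835) + 1.4 * (0.3420, -0.9397) = (4.3833 + 0.4788, 0.3835 + -1.3156) = (4.8621, -0.9321)
End effector: (4.8621, -0.9321)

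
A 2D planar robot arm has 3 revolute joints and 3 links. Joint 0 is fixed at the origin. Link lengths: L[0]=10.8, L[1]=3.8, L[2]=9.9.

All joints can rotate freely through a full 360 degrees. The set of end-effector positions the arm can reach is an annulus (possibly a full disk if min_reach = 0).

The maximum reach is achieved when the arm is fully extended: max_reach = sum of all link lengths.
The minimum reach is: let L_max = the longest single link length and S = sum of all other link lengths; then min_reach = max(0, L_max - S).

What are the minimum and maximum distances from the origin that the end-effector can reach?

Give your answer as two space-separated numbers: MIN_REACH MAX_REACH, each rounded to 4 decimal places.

Answer: 0.0000 24.5000

Derivation:
Link lengths: [10.8, 3.8, 9.9]
max_reach = 10.8 + 3.8 + 9.9 = 24.5
L_max = max([10.8, 3.8, 9.9]) = 10.8
S (sum of others) = 24.5 - 10.8 = 13.7
min_reach = max(0, 10.8 - 13.7) = max(0, -2.9) = 0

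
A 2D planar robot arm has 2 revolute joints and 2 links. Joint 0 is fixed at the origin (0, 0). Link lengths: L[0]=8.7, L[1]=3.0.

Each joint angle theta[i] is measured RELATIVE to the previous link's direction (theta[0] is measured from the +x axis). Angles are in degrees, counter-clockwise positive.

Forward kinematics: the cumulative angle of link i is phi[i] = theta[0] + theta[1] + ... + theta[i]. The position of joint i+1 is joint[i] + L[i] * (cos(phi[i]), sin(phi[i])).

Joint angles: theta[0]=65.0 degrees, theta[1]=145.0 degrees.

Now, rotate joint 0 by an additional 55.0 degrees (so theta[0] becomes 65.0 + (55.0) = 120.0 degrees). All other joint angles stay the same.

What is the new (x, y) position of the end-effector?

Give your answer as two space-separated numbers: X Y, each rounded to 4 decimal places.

joint[0] = (0.0000, 0.0000)  (base)
link 0: phi[0] = 120 = 120 deg
  cos(120 deg) = -0.5000, sin(120 deg) = 0.8660
  joint[1] = (0.0000, 0.0000) + 8.7 * (-0.5000, 0.8660) = (0.0000 + -4.3500, 0.0000 + 7.5344) = (-4.3500, 7.5344)
link 1: phi[1] = 120 + 145 = 265 deg
  cos(265 deg) = -0.0872, sin(265 deg) = -0.9962
  joint[2] = (-4.3500, 7.5344) + 3 * (-0.0872, -0.9962) = (-4.3500 + -0.2615, 7.5344 + -2.9886) = (-4.6115, 4.5458)
End effector: (-4.6115, 4.5458)

Answer: -4.6115 4.5458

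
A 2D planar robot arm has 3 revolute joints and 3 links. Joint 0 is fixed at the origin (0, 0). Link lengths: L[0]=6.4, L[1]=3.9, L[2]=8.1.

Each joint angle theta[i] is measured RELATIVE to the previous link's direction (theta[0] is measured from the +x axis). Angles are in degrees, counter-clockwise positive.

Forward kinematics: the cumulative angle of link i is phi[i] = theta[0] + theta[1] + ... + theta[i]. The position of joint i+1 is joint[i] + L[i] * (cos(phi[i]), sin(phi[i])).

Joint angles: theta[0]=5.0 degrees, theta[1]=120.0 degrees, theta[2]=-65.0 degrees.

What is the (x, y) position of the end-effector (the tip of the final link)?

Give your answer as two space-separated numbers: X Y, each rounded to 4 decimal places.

Answer: 8.1887 10.7673

Derivation:
joint[0] = (0.0000, 0.0000)  (base)
link 0: phi[0] = 5 = 5 deg
  cos(5 deg) = 0.9962, sin(5 deg) = 0.0872
  joint[1] = (0.0000, 0.0000) + 6.4 * (0.9962, 0.0872) = (0.0000 + 6.3756, 0.0000 + 0.5578) = (6.3756, 0.5578)
link 1: phi[1] = 5 + 120 = 125 deg
  cos(125 deg) = -0.5736, sin(125 deg) = 0.8192
  joint[2] = (6.3756, 0.5578) + 3.9 * (-0.5736, 0.8192) = (6.3756 + -2.2369, 0.5578 + 3.1947) = (4.1387, 3.7525)
link 2: phi[2] = 5 + 120 + -65 = 60 deg
  cos(60 deg) = 0.5000, sin(60 deg) = 0.8660
  joint[3] = (4.1387, 3.7525) + 8.1 * (0.5000, 0.8660) = (4.1387 + 4.0500, 3.7525 + 7.0148) = (8.1887, 10.7673)
End effector: (8.1887, 10.7673)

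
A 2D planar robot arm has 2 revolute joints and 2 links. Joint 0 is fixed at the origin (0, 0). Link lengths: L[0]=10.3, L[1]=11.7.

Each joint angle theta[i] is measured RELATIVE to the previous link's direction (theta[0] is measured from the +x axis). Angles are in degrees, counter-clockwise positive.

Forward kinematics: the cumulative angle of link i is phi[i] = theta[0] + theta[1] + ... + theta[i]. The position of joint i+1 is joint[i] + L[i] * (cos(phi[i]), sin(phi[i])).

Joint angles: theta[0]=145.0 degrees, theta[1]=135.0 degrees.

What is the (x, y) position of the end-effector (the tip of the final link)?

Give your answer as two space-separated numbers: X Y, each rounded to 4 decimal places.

Answer: -6.4056 -5.6144

Derivation:
joint[0] = (0.0000, 0.0000)  (base)
link 0: phi[0] = 145 = 145 deg
  cos(145 deg) = -0.8192, sin(145 deg) = 0.5736
  joint[1] = (0.0000, 0.0000) + 10.3 * (-0.8192, 0.5736) = (0.0000 + -8.4373, 0.0000 + 5.9078) = (-8.4373, 5.9078)
link 1: phi[1] = 145 + 135 = 280 deg
  cos(280 deg) = 0.1736, sin(280 deg) = -0.9848
  joint[2] = (-8.4373, 5.9078) + 11.7 * (0.1736, -0.9848) = (-8.4373 + 2.0317, 5.9078 + -11.5223) = (-6.4056, -5.6144)
End effector: (-6.4056, -5.6144)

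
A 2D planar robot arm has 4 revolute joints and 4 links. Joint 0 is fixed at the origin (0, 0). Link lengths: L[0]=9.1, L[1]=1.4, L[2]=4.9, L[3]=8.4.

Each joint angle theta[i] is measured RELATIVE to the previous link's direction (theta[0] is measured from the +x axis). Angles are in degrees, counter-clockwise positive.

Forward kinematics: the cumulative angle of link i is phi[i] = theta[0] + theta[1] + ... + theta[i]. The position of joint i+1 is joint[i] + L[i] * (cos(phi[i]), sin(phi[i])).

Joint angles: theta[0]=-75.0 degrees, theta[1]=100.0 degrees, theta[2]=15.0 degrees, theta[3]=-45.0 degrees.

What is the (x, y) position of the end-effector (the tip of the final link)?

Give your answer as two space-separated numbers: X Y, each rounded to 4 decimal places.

Answer: 15.7457 -5.7807

Derivation:
joint[0] = (0.0000, 0.0000)  (base)
link 0: phi[0] = -75 = -75 deg
  cos(-75 deg) = 0.2588, sin(-75 deg) = -0.9659
  joint[1] = (0.0000, 0.0000) + 9.1 * (0.2588, -0.9659) = (0.0000 + 2.3553, 0.0000 + -8.7899) = (2.3553, -8.7899)
link 1: phi[1] = -75 + 100 = 25 deg
  cos(25 deg) = 0.9063, sin(25 deg) = 0.4226
  joint[2] = (2.3553, -8.7899) + 1.4 * (0.9063, 0.4226) = (2.3553 + 1.2688, -8.7899 + 0.5917) = (3.6241, -8.1983)
link 2: phi[2] = -75 + 100 + 15 = 40 deg
  cos(40 deg) = 0.7660, sin(40 deg) = 0.6428
  joint[3] = (3.6241, -8.1983) + 4.9 * (0.7660, 0.6428) = (3.6241 + 3.7536, -8.1983 + 3.1497) = (7.3777, -5.0486)
link 3: phi[3] = -75 + 100 + 15 + -45 = -5 deg
  cos(-5 deg) = 0.9962, sin(-5 deg) = -0.0872
  joint[4] = (7.3777, -5.0486) + 8.4 * (0.9962, -0.0872) = (7.3777 + 8.3680, -5.0486 + -0.7321) = (15.7457, -5.7807)
End effector: (15.7457, -5.7807)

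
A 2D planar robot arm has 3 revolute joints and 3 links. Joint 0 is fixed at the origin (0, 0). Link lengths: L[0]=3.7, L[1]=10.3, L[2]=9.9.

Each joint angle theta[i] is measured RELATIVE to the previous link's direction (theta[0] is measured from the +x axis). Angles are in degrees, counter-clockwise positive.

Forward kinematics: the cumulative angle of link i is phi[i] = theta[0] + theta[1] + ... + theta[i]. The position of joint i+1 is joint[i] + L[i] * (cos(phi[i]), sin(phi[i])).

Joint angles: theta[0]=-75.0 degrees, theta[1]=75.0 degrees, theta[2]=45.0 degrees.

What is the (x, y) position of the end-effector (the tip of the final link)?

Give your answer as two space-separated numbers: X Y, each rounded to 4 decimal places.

Answer: 18.2580 3.4264

Derivation:
joint[0] = (0.0000, 0.0000)  (base)
link 0: phi[0] = -75 = -75 deg
  cos(-75 deg) = 0.2588, sin(-75 deg) = -0.9659
  joint[1] = (0.0000, 0.0000) + 3.7 * (0.2588, -0.9659) = (0.0000 + 0.9576, 0.0000 + -3.5739) = (0.9576, -3.5739)
link 1: phi[1] = -75 + 75 = 0 deg
  cos(0 deg) = 1.0000, sin(0 deg) = 0.0000
  joint[2] = (0.9576, -3.5739) + 10.3 * (1.0000, 0.0000) = (0.9576 + 10.3000, -3.5739 + 0.0000) = (11.2576, -3.5739)
link 2: phi[2] = -75 + 75 + 45 = 45 deg
  cos(45 deg) = 0.7071, sin(45 deg) = 0.7071
  joint[3] = (11.2576, -3.5739) + 9.9 * (0.7071, 0.7071) = (11.2576 + 7.0004, -3.5739 + 7.0004) = (18.2580, 3.4264)
End effector: (18.2580, 3.4264)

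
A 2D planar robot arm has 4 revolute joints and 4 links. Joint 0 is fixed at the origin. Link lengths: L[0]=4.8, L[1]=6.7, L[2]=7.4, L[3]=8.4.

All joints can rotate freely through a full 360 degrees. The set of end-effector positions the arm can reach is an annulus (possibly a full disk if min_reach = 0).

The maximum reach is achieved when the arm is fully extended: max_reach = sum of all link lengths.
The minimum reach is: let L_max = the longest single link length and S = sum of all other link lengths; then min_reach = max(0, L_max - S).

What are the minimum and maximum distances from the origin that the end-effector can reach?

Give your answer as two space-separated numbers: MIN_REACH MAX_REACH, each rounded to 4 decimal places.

Link lengths: [4.8, 6.7, 7.4, 8.4]
max_reach = 4.8 + 6.7 + 7.4 + 8.4 = 27.3
L_max = max([4.8, 6.7, 7.4, 8.4]) = 8.4
S (sum of others) = 27.3 - 8.4 = 18.9
min_reach = max(0, 8.4 - 18.9) = max(0, -10.5) = 0

Answer: 0.0000 27.3000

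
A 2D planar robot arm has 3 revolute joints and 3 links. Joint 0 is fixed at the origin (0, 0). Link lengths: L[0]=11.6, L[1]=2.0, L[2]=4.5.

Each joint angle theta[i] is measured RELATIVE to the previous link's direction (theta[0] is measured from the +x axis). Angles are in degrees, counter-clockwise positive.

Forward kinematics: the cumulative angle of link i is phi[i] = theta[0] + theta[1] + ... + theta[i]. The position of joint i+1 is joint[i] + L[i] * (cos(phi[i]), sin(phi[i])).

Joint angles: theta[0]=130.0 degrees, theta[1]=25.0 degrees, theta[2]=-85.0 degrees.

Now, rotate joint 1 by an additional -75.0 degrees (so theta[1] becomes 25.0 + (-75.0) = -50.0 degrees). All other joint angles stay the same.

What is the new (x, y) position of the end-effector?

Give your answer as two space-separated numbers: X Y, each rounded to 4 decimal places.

joint[0] = (0.0000, 0.0000)  (base)
link 0: phi[0] = 130 = 130 deg
  cos(130 deg) = -0.6428, sin(130 deg) = 0.7660
  joint[1] = (0.0000, 0.0000) + 11.6 * (-0.6428, 0.7660) = (0.0000 + -7.4563, 0.0000 + 8.8861) = (-7.4563, 8.8861)
link 1: phi[1] = 130 + -50 = 80 deg
  cos(80 deg) = 0.1736, sin(80 deg) = 0.9848
  joint[2] = (-7.4563, 8.8861) + 2 * (0.1736, 0.9848) = (-7.4563 + 0.3473, 8.8861 + 1.9696) = (-7.1090, 10.8557)
link 2: phi[2] = 130 + -50 + -85 = -5 deg
  cos(-5 deg) = 0.9962, sin(-5 deg) = -0.0872
  joint[3] = (-7.1090, 10.8557) + 4.5 * (0.9962, -0.0872) = (-7.1090 + 4.4829, 10.8557 + -0.3922) = (-2.6262, 10.4635)
End effector: (-2.6262, 10.4635)

Answer: -2.6262 10.4635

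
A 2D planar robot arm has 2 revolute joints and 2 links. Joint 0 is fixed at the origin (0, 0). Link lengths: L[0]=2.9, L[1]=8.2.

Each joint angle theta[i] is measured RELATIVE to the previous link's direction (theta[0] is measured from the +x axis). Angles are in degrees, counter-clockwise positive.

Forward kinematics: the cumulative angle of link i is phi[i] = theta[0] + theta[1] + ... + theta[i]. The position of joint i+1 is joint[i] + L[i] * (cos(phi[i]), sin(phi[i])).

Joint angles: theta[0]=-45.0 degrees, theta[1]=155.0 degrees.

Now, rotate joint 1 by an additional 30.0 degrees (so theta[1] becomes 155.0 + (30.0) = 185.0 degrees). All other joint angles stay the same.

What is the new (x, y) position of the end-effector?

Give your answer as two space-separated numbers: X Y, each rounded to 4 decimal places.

Answer: -4.2310 3.2202

Derivation:
joint[0] = (0.0000, 0.0000)  (base)
link 0: phi[0] = -45 = -45 deg
  cos(-45 deg) = 0.7071, sin(-45 deg) = -0.7071
  joint[1] = (0.0000, 0.0000) + 2.9 * (0.7071, -0.7071) = (0.0000 + 2.0506, 0.0000 + -2.0506) = (2.0506, -2.0506)
link 1: phi[1] = -45 + 185 = 140 deg
  cos(140 deg) = -0.7660, sin(140 deg) = 0.6428
  joint[2] = (2.0506, -2.0506) + 8.2 * (-0.7660, 0.6428) = (2.0506 + -6.2816, -2.0506 + 5.2709) = (-4.2310, 3.2202)
End effector: (-4.2310, 3.2202)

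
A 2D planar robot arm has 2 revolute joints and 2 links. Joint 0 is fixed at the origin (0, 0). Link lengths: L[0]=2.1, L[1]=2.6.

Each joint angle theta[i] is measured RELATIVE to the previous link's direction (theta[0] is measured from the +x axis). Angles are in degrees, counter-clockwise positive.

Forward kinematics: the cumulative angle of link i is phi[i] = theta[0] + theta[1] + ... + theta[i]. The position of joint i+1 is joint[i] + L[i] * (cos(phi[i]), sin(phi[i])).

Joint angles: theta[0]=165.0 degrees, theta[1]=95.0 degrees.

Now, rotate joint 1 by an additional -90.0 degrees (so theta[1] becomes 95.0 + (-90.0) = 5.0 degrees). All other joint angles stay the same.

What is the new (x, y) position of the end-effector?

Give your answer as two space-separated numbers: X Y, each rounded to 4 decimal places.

joint[0] = (0.0000, 0.0000)  (base)
link 0: phi[0] = 165 = 165 deg
  cos(165 deg) = -0.9659, sin(165 deg) = 0.2588
  joint[1] = (0.0000, 0.0000) + 2.1 * (-0.9659, 0.2588) = (0.0000 + -2.0284, 0.0000 + 0.5435) = (-2.0284, 0.5435)
link 1: phi[1] = 165 + 5 = 170 deg
  cos(170 deg) = -0.9848, sin(170 deg) = 0.1736
  joint[2] = (-2.0284, 0.5435) + 2.6 * (-0.9848, 0.1736) = (-2.0284 + -2.5605, 0.5435 + 0.4515) = (-4.5889, 0.9950)
End effector: (-4.5889, 0.9950)

Answer: -4.5889 0.9950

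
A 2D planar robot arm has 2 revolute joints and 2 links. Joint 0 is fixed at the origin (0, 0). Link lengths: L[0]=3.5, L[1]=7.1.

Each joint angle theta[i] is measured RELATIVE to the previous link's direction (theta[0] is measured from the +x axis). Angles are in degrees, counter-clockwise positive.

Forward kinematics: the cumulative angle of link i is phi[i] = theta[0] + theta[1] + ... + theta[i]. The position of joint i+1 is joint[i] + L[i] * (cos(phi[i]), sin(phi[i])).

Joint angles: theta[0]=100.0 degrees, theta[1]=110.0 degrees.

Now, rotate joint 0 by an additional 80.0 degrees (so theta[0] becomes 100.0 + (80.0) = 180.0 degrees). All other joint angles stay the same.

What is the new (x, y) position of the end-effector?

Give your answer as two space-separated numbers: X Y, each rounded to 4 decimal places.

joint[0] = (0.0000, 0.0000)  (base)
link 0: phi[0] = 180 = 180 deg
  cos(180 deg) = -1.0000, sin(180 deg) = 0.0000
  joint[1] = (0.0000, 0.0000) + 3.5 * (-1.0000, 0.0000) = (0.0000 + -3.5000, 0.0000 + 0.0000) = (-3.5000, 0.0000)
link 1: phi[1] = 180 + 110 = 290 deg
  cos(290 deg) = 0.3420, sin(290 deg) = -0.9397
  joint[2] = (-3.5000, 0.0000) + 7.1 * (0.3420, -0.9397) = (-3.5000 + 2.4283, 0.0000 + -6.6718) = (-1.0717, -6.6718)
End effector: (-1.0717, -6.6718)

Answer: -1.0717 -6.6718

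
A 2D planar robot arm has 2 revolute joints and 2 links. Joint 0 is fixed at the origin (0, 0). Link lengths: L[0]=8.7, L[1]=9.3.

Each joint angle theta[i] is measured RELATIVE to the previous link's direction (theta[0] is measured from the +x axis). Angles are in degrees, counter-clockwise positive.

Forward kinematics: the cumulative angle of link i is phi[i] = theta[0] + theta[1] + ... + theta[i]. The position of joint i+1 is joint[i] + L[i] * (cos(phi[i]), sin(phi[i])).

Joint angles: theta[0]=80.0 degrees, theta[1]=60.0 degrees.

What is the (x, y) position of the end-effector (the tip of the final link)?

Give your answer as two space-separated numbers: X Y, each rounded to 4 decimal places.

joint[0] = (0.0000, 0.0000)  (base)
link 0: phi[0] = 80 = 80 deg
  cos(80 deg) = 0.1736, sin(80 deg) = 0.9848
  joint[1] = (0.0000, 0.0000) + 8.7 * (0.1736, 0.9848) = (0.0000 + 1.5107, 0.0000 + 8.5678) = (1.5107, 8.5678)
link 1: phi[1] = 80 + 60 = 140 deg
  cos(140 deg) = -0.7660, sin(140 deg) = 0.6428
  joint[2] = (1.5107, 8.5678) + 9.3 * (-0.7660, 0.6428) = (1.5107 + -7.1242, 8.5678 + 5.9779) = (-5.6135, 14.5458)
End effector: (-5.6135, 14.5458)

Answer: -5.6135 14.5458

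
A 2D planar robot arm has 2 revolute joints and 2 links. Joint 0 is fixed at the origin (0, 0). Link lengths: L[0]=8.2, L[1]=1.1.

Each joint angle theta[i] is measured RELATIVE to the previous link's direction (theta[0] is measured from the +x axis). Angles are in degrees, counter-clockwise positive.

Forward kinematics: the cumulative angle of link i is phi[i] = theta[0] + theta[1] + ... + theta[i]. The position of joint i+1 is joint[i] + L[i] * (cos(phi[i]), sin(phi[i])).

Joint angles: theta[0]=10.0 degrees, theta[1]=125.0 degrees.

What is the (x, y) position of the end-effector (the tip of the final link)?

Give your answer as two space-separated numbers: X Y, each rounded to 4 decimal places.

Answer: 7.2976 2.2017

Derivation:
joint[0] = (0.0000, 0.0000)  (base)
link 0: phi[0] = 10 = 10 deg
  cos(10 deg) = 0.9848, sin(10 deg) = 0.1736
  joint[1] = (0.0000, 0.0000) + 8.2 * (0.9848, 0.1736) = (0.0000 + 8.0754, 0.0000 + 1.4239) = (8.0754, 1.4239)
link 1: phi[1] = 10 + 125 = 135 deg
  cos(135 deg) = -0.7071, sin(135 deg) = 0.7071
  joint[2] = (8.0754, 1.4239) + 1.1 * (-0.7071, 0.7071) = (8.0754 + -0.7778, 1.4239 + 0.7778) = (7.2976, 2.2017)
End effector: (7.2976, 2.2017)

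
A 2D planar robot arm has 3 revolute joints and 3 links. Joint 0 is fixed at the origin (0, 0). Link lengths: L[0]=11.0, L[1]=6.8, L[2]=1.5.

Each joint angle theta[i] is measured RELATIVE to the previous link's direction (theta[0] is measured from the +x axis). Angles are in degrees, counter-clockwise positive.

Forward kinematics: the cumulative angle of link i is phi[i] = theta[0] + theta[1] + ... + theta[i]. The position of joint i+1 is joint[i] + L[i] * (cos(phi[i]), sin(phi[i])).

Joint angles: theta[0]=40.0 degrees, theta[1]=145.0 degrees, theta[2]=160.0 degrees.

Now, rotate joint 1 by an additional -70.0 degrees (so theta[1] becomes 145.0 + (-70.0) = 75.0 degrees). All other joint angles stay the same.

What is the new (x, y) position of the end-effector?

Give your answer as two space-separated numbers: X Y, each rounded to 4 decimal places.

joint[0] = (0.0000, 0.0000)  (base)
link 0: phi[0] = 40 = 40 deg
  cos(40 deg) = 0.7660, sin(40 deg) = 0.6428
  joint[1] = (0.0000, 0.0000) + 11 * (0.7660, 0.6428) = (0.0000 + 8.4265, 0.0000 + 7.0707) = (8.4265, 7.0707)
link 1: phi[1] = 40 + 75 = 115 deg
  cos(115 deg) = -0.4226, sin(115 deg) = 0.9063
  joint[2] = (8.4265, 7.0707) + 6.8 * (-0.4226, 0.9063) = (8.4265 + -2.8738, 7.0707 + 6.1629) = (5.5527, 13.2336)
link 2: phi[2] = 40 + 75 + 160 = 275 deg
  cos(275 deg) = 0.0872, sin(275 deg) = -0.9962
  joint[3] = (5.5527, 13.2336) + 1.5 * (0.0872, -0.9962) = (5.5527 + 0.1307, 13.2336 + -1.4943) = (5.6834, 11.7393)
End effector: (5.6834, 11.7393)

Answer: 5.6834 11.7393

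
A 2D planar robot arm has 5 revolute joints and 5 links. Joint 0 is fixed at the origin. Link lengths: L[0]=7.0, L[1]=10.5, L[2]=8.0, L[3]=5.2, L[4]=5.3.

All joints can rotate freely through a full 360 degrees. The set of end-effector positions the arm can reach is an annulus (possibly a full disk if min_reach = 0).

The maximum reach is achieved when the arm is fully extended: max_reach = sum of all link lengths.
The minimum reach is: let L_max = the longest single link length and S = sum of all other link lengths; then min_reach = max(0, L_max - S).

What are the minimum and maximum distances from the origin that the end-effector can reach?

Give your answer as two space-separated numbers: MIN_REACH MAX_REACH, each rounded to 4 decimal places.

Link lengths: [7.0, 10.5, 8.0, 5.2, 5.3]
max_reach = 7 + 10.5 + 8 + 5.2 + 5.3 = 36
L_max = max([7.0, 10.5, 8.0, 5.2, 5.3]) = 10.5
S (sum of others) = 36 - 10.5 = 25.5
min_reach = max(0, 10.5 - 25.5) = max(0, -15) = 0

Answer: 0.0000 36.0000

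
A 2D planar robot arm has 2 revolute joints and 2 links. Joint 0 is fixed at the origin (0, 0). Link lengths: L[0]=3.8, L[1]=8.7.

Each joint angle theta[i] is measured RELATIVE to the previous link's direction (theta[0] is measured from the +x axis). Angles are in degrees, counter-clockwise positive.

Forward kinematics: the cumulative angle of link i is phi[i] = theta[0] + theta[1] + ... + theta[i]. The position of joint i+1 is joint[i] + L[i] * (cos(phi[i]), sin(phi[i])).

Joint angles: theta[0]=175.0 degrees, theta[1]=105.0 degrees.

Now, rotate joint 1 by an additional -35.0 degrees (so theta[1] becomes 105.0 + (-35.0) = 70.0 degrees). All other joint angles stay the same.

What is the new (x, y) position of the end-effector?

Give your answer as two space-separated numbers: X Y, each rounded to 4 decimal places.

joint[0] = (0.0000, 0.0000)  (base)
link 0: phi[0] = 175 = 175 deg
  cos(175 deg) = -0.9962, sin(175 deg) = 0.0872
  joint[1] = (0.0000, 0.0000) + 3.8 * (-0.9962, 0.0872) = (0.0000 + -3.7855, 0.0000 + 0.3312) = (-3.7855, 0.3312)
link 1: phi[1] = 175 + 70 = 245 deg
  cos(245 deg) = -0.4226, sin(245 deg) = -0.9063
  joint[2] = (-3.7855, 0.3312) + 8.7 * (-0.4226, -0.9063) = (-3.7855 + -3.6768, 0.3312 + -7.8849) = (-7.4623, -7.5537)
End effector: (-7.4623, -7.5537)

Answer: -7.4623 -7.5537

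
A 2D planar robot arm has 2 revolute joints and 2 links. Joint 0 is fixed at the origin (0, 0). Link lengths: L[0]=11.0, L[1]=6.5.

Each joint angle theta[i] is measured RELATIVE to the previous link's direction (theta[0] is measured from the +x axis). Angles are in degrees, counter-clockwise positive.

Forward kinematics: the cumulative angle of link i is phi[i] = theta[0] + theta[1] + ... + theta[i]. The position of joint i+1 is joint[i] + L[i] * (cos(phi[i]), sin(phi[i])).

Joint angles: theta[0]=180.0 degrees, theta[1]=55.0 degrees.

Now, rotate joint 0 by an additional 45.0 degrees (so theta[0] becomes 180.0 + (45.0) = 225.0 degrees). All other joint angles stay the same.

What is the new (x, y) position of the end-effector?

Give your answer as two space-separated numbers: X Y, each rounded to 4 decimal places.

Answer: -6.6495 -14.1794

Derivation:
joint[0] = (0.0000, 0.0000)  (base)
link 0: phi[0] = 225 = 225 deg
  cos(225 deg) = -0.7071, sin(225 deg) = -0.7071
  joint[1] = (0.0000, 0.0000) + 11 * (-0.7071, -0.7071) = (0.0000 + -7.7782, 0.0000 + -7.7782) = (-7.7782, -7.7782)
link 1: phi[1] = 225 + 55 = 280 deg
  cos(280 deg) = 0.1736, sin(280 deg) = -0.9848
  joint[2] = (-7.7782, -7.7782) + 6.5 * (0.1736, -0.9848) = (-7.7782 + 1.1287, -7.7782 + -6.4013) = (-6.6495, -14.1794)
End effector: (-6.6495, -14.1794)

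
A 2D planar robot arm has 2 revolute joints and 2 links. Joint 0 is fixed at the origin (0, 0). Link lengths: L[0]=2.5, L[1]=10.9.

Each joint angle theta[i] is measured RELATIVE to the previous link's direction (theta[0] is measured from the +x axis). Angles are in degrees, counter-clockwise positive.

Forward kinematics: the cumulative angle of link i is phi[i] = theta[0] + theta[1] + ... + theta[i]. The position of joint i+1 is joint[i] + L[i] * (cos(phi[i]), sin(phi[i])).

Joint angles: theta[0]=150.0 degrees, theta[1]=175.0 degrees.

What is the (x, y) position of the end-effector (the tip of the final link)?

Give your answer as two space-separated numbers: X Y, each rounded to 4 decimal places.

Answer: 6.7637 -5.0020

Derivation:
joint[0] = (0.0000, 0.0000)  (base)
link 0: phi[0] = 150 = 150 deg
  cos(150 deg) = -0.8660, sin(150 deg) = 0.5000
  joint[1] = (0.0000, 0.0000) + 2.5 * (-0.8660, 0.5000) = (0.0000 + -2.1651, 0.0000 + 1.2500) = (-2.1651, 1.2500)
link 1: phi[1] = 150 + 175 = 325 deg
  cos(325 deg) = 0.8192, sin(325 deg) = -0.5736
  joint[2] = (-2.1651, 1.2500) + 10.9 * (0.8192, -0.5736) = (-2.1651 + 8.9288, 1.2500 + -6.2520) = (6.7637, -5.0020)
End effector: (6.7637, -5.0020)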